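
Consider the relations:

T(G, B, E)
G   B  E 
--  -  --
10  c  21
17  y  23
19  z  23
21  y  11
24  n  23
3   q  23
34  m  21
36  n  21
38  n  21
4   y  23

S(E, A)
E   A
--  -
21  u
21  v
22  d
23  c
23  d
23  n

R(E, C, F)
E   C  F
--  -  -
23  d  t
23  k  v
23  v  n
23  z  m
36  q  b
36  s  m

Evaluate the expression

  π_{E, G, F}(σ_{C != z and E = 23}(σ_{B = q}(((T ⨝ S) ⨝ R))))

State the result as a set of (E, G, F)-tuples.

{(23, 3, n), (23, 3, t), (23, 3, v)}

Natural join on E: {(10, c, 21, u), (10, c, 21, v), (17, y, 23, c), (17, y, 23, d), (17, y, 23, n), (19, z, 23, c), (19, z, 23, d), (19, z, 23, n), (24, n, 23, c), (24, n, 23, d), (24, n, 23, n), (3, q, 23, c), (3, q, 23, d), (3, q, 23, n), (34, m, 21, u), (34, m, 21, v), (36, n, 21, u), (36, n, 21, v), (38, n, 21, u), (38, n, 21, v), (4, y, 23, c), (4, y, 23, d), (4, y, 23, n)}
Natural join on E: {(17, y, 23, c, d, t), (17, y, 23, c, k, v), (17, y, 23, c, v, n), (17, y, 23, c, z, m), (17, y, 23, d, d, t), (17, y, 23, d, k, v), (17, y, 23, d, v, n), (17, y, 23, d, z, m), (17, y, 23, n, d, t), (17, y, 23, n, k, v), (17, y, 23, n, v, n), (17, y, 23, n, z, m), (19, z, 23, c, d, t), (19, z, 23, c, k, v), (19, z, 23, c, v, n), (19, z, 23, c, z, m), (19, z, 23, d, d, t), (19, z, 23, d, k, v), (19, z, 23, d, v, n), (19, z, 23, d, z, m), (19, z, 23, n, d, t), (19, z, 23, n, k, v), (19, z, 23, n, v, n), (19, z, 23, n, z, m), (24, n, 23, c, d, t), (24, n, 23, c, k, v), (24, n, 23, c, v, n), (24, n, 23, c, z, m), (24, n, 23, d, d, t), (24, n, 23, d, k, v), (24, n, 23, d, v, n), (24, n, 23, d, z, m), (24, n, 23, n, d, t), (24, n, 23, n, k, v), (24, n, 23, n, v, n), (24, n, 23, n, z, m), (3, q, 23, c, d, t), (3, q, 23, c, k, v), (3, q, 23, c, v, n), (3, q, 23, c, z, m), (3, q, 23, d, d, t), (3, q, 23, d, k, v), (3, q, 23, d, v, n), (3, q, 23, d, z, m), (3, q, 23, n, d, t), (3, q, 23, n, k, v), (3, q, 23, n, v, n), (3, q, 23, n, z, m), (4, y, 23, c, d, t), (4, y, 23, c, k, v), (4, y, 23, c, v, n), (4, y, 23, c, z, m), (4, y, 23, d, d, t), (4, y, 23, d, k, v), (4, y, 23, d, v, n), (4, y, 23, d, z, m), (4, y, 23, n, d, t), (4, y, 23, n, k, v), (4, y, 23, n, v, n), (4, y, 23, n, z, m)}
Apply σ_{B = q}; surviving tuples: {(3, q, 23, c, d, t), (3, q, 23, c, k, v), (3, q, 23, c, v, n), (3, q, 23, c, z, m), (3, q, 23, d, d, t), (3, q, 23, d, k, v), (3, q, 23, d, v, n), (3, q, 23, d, z, m), (3, q, 23, n, d, t), (3, q, 23, n, k, v), (3, q, 23, n, v, n), (3, q, 23, n, z, m)}
Apply σ_{C != z and E = 23}; surviving tuples: {(3, q, 23, c, d, t), (3, q, 23, c, k, v), (3, q, 23, c, v, n), (3, q, 23, d, d, t), (3, q, 23, d, k, v), (3, q, 23, d, v, n), (3, q, 23, n, d, t), (3, q, 23, n, k, v), (3, q, 23, n, v, n)}
Projecting to E, G, F (6 duplicate(s) eliminated): {(23, 3, n), (23, 3, t), (23, 3, v)}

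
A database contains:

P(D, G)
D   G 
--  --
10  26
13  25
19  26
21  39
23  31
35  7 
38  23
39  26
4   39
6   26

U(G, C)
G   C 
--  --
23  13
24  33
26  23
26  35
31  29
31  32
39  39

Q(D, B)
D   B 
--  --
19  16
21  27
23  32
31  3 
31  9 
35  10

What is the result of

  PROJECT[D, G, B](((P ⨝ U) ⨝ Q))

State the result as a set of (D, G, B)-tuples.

P ⋈ U (natural join on G): {(10, 26, 23), (10, 26, 35), (19, 26, 23), (19, 26, 35), (21, 39, 39), (23, 31, 29), (23, 31, 32), (38, 23, 13), (39, 26, 23), (39, 26, 35), (4, 39, 39), (6, 26, 23), (6, 26, 35)}
(P ⨝ U) ⋈ Q (natural join on D): {(19, 26, 23, 16), (19, 26, 35, 16), (21, 39, 39, 27), (23, 31, 29, 32), (23, 31, 32, 32)}
π_{D, G, B} gives {(19, 26, 16), (21, 39, 27), (23, 31, 32)} (2 duplicate(s) eliminated).

{(19, 26, 16), (21, 39, 27), (23, 31, 32)}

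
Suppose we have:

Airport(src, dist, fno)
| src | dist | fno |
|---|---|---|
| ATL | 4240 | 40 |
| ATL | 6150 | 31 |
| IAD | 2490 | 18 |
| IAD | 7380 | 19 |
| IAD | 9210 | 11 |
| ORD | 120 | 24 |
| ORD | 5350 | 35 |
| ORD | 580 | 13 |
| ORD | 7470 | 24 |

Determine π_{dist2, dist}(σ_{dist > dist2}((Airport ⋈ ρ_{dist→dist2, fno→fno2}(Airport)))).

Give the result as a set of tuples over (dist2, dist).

ρ[dist→dist2, fno→fno2]: schema becomes (src, dist2, fno2); tuples unchanged.
Joining Airport and ρ_{dist→dist2, fno→fno2}(Airport) on src yields {(ATL, 4240, 40, 4240, 40), (ATL, 4240, 40, 6150, 31), (ATL, 6150, 31, 4240, 40), (ATL, 6150, 31, 6150, 31), (IAD, 2490, 18, 2490, 18), (IAD, 2490, 18, 7380, 19), (IAD, 2490, 18, 9210, 11), (IAD, 7380, 19, 2490, 18), (IAD, 7380, 19, 7380, 19), (IAD, 7380, 19, 9210, 11), (IAD, 9210, 11, 2490, 18), (IAD, 9210, 11, 7380, 19), (IAD, 9210, 11, 9210, 11), (ORD, 120, 24, 120, 24), (ORD, 120, 24, 5350, 35), (ORD, 120, 24, 580, 13), (ORD, 120, 24, 7470, 24), (ORD, 5350, 35, 120, 24), (ORD, 5350, 35, 5350, 35), (ORD, 5350, 35, 580, 13), (ORD, 5350, 35, 7470, 24), (ORD, 580, 13, 120, 24), (ORD, 580, 13, 5350, 35), (ORD, 580, 13, 580, 13), (ORD, 580, 13, 7470, 24), (ORD, 7470, 24, 120, 24), (ORD, 7470, 24, 5350, 35), (ORD, 7470, 24, 580, 13), (ORD, 7470, 24, 7470, 24)}.
Apply σ_{dist > dist2}; surviving tuples: {(ATL, 6150, 31, 4240, 40), (IAD, 7380, 19, 2490, 18), (IAD, 9210, 11, 2490, 18), (IAD, 9210, 11, 7380, 19), (ORD, 5350, 35, 120, 24), (ORD, 5350, 35, 580, 13), (ORD, 580, 13, 120, 24), (ORD, 7470, 24, 120, 24), (ORD, 7470, 24, 5350, 35), (ORD, 7470, 24, 580, 13)}
Projecting to dist2, dist: {(120, 5350), (120, 580), (120, 7470), (2490, 7380), (2490, 9210), (4240, 6150), (5350, 7470), (580, 5350), (580, 7470), (7380, 9210)}

{(120, 5350), (120, 580), (120, 7470), (2490, 7380), (2490, 9210), (4240, 6150), (5350, 7470), (580, 5350), (580, 7470), (7380, 9210)}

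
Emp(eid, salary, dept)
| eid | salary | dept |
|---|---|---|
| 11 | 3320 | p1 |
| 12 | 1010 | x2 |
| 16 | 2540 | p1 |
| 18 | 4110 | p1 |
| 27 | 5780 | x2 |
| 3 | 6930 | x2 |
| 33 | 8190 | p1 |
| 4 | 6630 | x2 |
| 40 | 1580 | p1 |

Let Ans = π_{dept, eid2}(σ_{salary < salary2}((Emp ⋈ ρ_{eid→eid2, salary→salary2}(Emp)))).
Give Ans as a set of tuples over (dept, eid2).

{(p1, 11), (p1, 16), (p1, 18), (p1, 33), (x2, 27), (x2, 3), (x2, 4)}

ρ[eid→eid2, salary→salary2]: schema becomes (eid2, salary2, dept); tuples unchanged.
Natural join on dept: {(11, 3320, p1, 11, 3320), (11, 3320, p1, 16, 2540), (11, 3320, p1, 18, 4110), (11, 3320, p1, 33, 8190), (11, 3320, p1, 40, 1580), (12, 1010, x2, 12, 1010), (12, 1010, x2, 27, 5780), (12, 1010, x2, 3, 6930), (12, 1010, x2, 4, 6630), (16, 2540, p1, 11, 3320), (16, 2540, p1, 16, 2540), (16, 2540, p1, 18, 4110), (16, 2540, p1, 33, 8190), (16, 2540, p1, 40, 1580), (18, 4110, p1, 11, 3320), (18, 4110, p1, 16, 2540), (18, 4110, p1, 18, 4110), (18, 4110, p1, 33, 8190), (18, 4110, p1, 40, 1580), (27, 5780, x2, 12, 1010), (27, 5780, x2, 27, 5780), (27, 5780, x2, 3, 6930), (27, 5780, x2, 4, 6630), (3, 6930, x2, 12, 1010), (3, 6930, x2, 27, 5780), (3, 6930, x2, 3, 6930), (3, 6930, x2, 4, 6630), (33, 8190, p1, 11, 3320), (33, 8190, p1, 16, 2540), (33, 8190, p1, 18, 4110), (33, 8190, p1, 33, 8190), (33, 8190, p1, 40, 1580), (4, 6630, x2, 12, 1010), (4, 6630, x2, 27, 5780), (4, 6630, x2, 3, 6930), (4, 6630, x2, 4, 6630), (40, 1580, p1, 11, 3320), (40, 1580, p1, 16, 2540), (40, 1580, p1, 18, 4110), (40, 1580, p1, 33, 8190), (40, 1580, p1, 40, 1580)}
Apply σ_{salary < salary2}; surviving tuples: {(11, 3320, p1, 18, 4110), (11, 3320, p1, 33, 8190), (12, 1010, x2, 27, 5780), (12, 1010, x2, 3, 6930), (12, 1010, x2, 4, 6630), (16, 2540, p1, 11, 3320), (16, 2540, p1, 18, 4110), (16, 2540, p1, 33, 8190), (18, 4110, p1, 33, 8190), (27, 5780, x2, 3, 6930), (27, 5780, x2, 4, 6630), (4, 6630, x2, 3, 6930), (40, 1580, p1, 11, 3320), (40, 1580, p1, 16, 2540), (40, 1580, p1, 18, 4110), (40, 1580, p1, 33, 8190)}
π[dept, eid2]: project onto (dept, eid2) (9 duplicate(s) eliminated) → {(p1, 11), (p1, 16), (p1, 18), (p1, 33), (x2, 27), (x2, 3), (x2, 4)}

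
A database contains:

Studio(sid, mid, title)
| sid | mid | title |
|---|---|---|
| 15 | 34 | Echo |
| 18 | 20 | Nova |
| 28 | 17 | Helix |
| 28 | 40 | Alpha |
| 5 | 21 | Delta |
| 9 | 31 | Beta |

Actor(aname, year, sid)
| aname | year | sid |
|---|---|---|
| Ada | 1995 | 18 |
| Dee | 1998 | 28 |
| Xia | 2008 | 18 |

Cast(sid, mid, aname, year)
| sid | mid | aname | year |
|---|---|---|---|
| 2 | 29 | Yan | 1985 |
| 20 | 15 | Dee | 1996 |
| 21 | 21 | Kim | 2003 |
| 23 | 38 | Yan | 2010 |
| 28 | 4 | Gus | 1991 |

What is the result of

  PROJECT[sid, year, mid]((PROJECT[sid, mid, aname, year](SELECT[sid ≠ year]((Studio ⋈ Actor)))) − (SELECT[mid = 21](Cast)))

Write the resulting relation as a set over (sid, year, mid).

{(18, 1995, 20), (18, 2008, 20), (28, 1998, 17), (28, 1998, 40)}

Natural join on sid: {(18, 20, Nova, Ada, 1995), (18, 20, Nova, Xia, 2008), (28, 17, Helix, Dee, 1998), (28, 40, Alpha, Dee, 1998)}
Filtering on sid ≠ year leaves {(18, 20, Nova, Ada, 1995), (18, 20, Nova, Xia, 2008), (28, 17, Helix, Dee, 1998), (28, 40, Alpha, Dee, 1998)}.
Keep only column(s) sid, mid, aname, year: {(18, 20, Ada, 1995), (18, 20, Xia, 2008), (28, 17, Dee, 1998), (28, 40, Dee, 1998)}
Filtering on mid = 21 leaves {(21, 21, Kim, 2003)}.
Difference: {(18, 20, Ada, 1995), (18, 20, Xia, 2008), (28, 17, Dee, 1998), (28, 40, Dee, 1998)} with {(21, 21, Kim, 2003)} → {(18, 20, Ada, 1995), (18, 20, Xia, 2008), (28, 17, Dee, 1998), (28, 40, Dee, 1998)}
Keep only column(s) sid, year, mid: {(18, 1995, 20), (18, 2008, 20), (28, 1998, 17), (28, 1998, 40)}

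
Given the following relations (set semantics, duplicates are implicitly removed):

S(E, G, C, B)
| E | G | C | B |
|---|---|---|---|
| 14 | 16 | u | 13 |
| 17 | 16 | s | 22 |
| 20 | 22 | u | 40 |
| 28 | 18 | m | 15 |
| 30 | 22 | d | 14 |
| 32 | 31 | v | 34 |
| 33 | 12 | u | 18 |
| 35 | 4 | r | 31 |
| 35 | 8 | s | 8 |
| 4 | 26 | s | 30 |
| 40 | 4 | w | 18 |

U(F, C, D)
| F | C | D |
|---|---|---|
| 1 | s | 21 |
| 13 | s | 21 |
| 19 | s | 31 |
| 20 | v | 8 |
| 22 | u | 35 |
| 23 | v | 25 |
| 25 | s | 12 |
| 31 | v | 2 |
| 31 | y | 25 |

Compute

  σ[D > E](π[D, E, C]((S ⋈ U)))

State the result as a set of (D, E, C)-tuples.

{(12, 4, s), (21, 17, s), (21, 4, s), (31, 17, s), (31, 4, s), (35, 14, u), (35, 20, u), (35, 33, u)}

S ⋈ U (natural join on C): {(14, 16, u, 13, 22, 35), (17, 16, s, 22, 1, 21), (17, 16, s, 22, 13, 21), (17, 16, s, 22, 19, 31), (17, 16, s, 22, 25, 12), (20, 22, u, 40, 22, 35), (32, 31, v, 34, 20, 8), (32, 31, v, 34, 23, 25), (32, 31, v, 34, 31, 2), (33, 12, u, 18, 22, 35), (35, 8, s, 8, 1, 21), (35, 8, s, 8, 13, 21), (35, 8, s, 8, 19, 31), (35, 8, s, 8, 25, 12), (4, 26, s, 30, 1, 21), (4, 26, s, 30, 13, 21), (4, 26, s, 30, 19, 31), (4, 26, s, 30, 25, 12)}
π_{D, E, C} gives {(12, 17, s), (12, 35, s), (12, 4, s), (2, 32, v), (21, 17, s), (21, 35, s), (21, 4, s), (25, 32, v), (31, 17, s), (31, 35, s), (31, 4, s), (35, 14, u), (35, 20, u), (35, 33, u), (8, 32, v)} (3 duplicate(s) eliminated).
Filtering on D > E leaves {(12, 4, s), (21, 17, s), (21, 4, s), (31, 17, s), (31, 4, s), (35, 14, u), (35, 20, u), (35, 33, u)}.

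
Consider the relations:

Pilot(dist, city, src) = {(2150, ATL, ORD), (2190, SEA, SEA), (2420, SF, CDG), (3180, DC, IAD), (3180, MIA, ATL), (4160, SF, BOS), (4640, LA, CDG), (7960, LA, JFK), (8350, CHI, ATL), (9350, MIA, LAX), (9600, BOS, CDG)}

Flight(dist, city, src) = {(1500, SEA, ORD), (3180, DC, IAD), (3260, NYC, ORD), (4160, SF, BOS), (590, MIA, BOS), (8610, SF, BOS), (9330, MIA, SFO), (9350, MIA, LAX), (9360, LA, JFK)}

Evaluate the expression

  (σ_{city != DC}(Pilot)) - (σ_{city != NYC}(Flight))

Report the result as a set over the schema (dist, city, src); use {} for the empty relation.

Selection city != DC: {(2150, ATL, ORD), (2190, SEA, SEA), (2420, SF, CDG), (3180, MIA, ATL), (4160, SF, BOS), (4640, LA, CDG), (7960, LA, JFK), (8350, CHI, ATL), (9350, MIA, LAX), (9600, BOS, CDG)}
Selection city != NYC: {(1500, SEA, ORD), (3180, DC, IAD), (4160, SF, BOS), (590, MIA, BOS), (8610, SF, BOS), (9330, MIA, SFO), (9350, MIA, LAX), (9360, LA, JFK)}
Set difference of the two operands is {(2150, ATL, ORD), (2190, SEA, SEA), (2420, SF, CDG), (3180, MIA, ATL), (4640, LA, CDG), (7960, LA, JFK), (8350, CHI, ATL), (9600, BOS, CDG)}.

{(2150, ATL, ORD), (2190, SEA, SEA), (2420, SF, CDG), (3180, MIA, ATL), (4640, LA, CDG), (7960, LA, JFK), (8350, CHI, ATL), (9600, BOS, CDG)}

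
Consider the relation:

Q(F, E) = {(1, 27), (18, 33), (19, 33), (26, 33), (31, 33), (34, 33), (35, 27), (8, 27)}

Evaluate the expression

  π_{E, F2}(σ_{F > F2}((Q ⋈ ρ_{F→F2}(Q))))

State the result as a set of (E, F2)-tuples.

ρ[F→F2]: schema becomes (F2, E); tuples unchanged.
Q ⋈ ρ_{F→F2}(Q) (natural join on E): {(1, 27, 1), (1, 27, 35), (1, 27, 8), (18, 33, 18), (18, 33, 19), (18, 33, 26), (18, 33, 31), (18, 33, 34), (19, 33, 18), (19, 33, 19), (19, 33, 26), (19, 33, 31), (19, 33, 34), (26, 33, 18), (26, 33, 19), (26, 33, 26), (26, 33, 31), (26, 33, 34), (31, 33, 18), (31, 33, 19), (31, 33, 26), (31, 33, 31), (31, 33, 34), (34, 33, 18), (34, 33, 19), (34, 33, 26), (34, 33, 31), (34, 33, 34), (35, 27, 1), (35, 27, 35), (35, 27, 8), (8, 27, 1), (8, 27, 35), (8, 27, 8)}
Filtering on F > F2 leaves {(19, 33, 18), (26, 33, 18), (26, 33, 19), (31, 33, 18), (31, 33, 19), (31, 33, 26), (34, 33, 18), (34, 33, 19), (34, 33, 26), (34, 33, 31), (35, 27, 1), (35, 27, 8), (8, 27, 1)}.
Keep only column(s) E, F2 (7 duplicate(s) eliminated): {(27, 1), (27, 8), (33, 18), (33, 19), (33, 26), (33, 31)}

{(27, 1), (27, 8), (33, 18), (33, 19), (33, 26), (33, 31)}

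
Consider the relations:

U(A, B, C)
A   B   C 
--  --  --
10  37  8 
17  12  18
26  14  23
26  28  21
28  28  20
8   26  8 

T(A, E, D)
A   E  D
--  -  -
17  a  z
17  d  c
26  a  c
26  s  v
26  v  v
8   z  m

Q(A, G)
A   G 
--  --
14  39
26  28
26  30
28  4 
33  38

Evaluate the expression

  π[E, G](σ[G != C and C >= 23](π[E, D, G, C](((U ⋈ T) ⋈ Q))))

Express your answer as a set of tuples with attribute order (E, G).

Joining U and T on A yields {(17, 12, 18, a, z), (17, 12, 18, d, c), (26, 14, 23, a, c), (26, 14, 23, s, v), (26, 14, 23, v, v), (26, 28, 21, a, c), (26, 28, 21, s, v), (26, 28, 21, v, v), (8, 26, 8, z, m)}.
Joining (U ⋈ T) and Q on A yields {(26, 14, 23, a, c, 28), (26, 14, 23, a, c, 30), (26, 14, 23, s, v, 28), (26, 14, 23, s, v, 30), (26, 14, 23, v, v, 28), (26, 14, 23, v, v, 30), (26, 28, 21, a, c, 28), (26, 28, 21, a, c, 30), (26, 28, 21, s, v, 28), (26, 28, 21, s, v, 30), (26, 28, 21, v, v, 28), (26, 28, 21, v, v, 30)}.
Projecting to E, D, G, C: {(a, c, 28, 21), (a, c, 28, 23), (a, c, 30, 21), (a, c, 30, 23), (s, v, 28, 21), (s, v, 28, 23), (s, v, 30, 21), (s, v, 30, 23), (v, v, 28, 21), (v, v, 28, 23), (v, v, 30, 21), (v, v, 30, 23)}
Selection G != C and C >= 23: {(a, c, 28, 23), (a, c, 30, 23), (s, v, 28, 23), (s, v, 30, 23), (v, v, 28, 23), (v, v, 30, 23)}
Projecting to E, G: {(a, 28), (a, 30), (s, 28), (s, 30), (v, 28), (v, 30)}

{(a, 28), (a, 30), (s, 28), (s, 30), (v, 28), (v, 30)}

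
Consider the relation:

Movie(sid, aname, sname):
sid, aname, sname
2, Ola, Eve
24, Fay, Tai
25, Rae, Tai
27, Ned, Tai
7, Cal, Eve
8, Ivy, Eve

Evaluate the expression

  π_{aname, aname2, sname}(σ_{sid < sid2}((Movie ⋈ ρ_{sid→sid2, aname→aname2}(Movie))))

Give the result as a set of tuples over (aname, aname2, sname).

{(Cal, Ivy, Eve), (Fay, Ned, Tai), (Fay, Rae, Tai), (Ola, Cal, Eve), (Ola, Ivy, Eve), (Rae, Ned, Tai)}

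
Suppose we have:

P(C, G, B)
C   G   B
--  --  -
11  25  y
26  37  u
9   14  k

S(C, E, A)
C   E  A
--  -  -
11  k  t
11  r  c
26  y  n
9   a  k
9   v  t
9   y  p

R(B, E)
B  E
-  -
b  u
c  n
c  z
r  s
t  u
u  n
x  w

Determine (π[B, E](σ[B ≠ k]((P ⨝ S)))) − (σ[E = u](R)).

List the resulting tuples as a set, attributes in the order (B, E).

Joining P and S on C yields {(11, 25, y, k, t), (11, 25, y, r, c), (26, 37, u, y, n), (9, 14, k, a, k), (9, 14, k, v, t), (9, 14, k, y, p)}.
σ[B ≠ k]: keep tuples satisfying B ≠ k → {(11, 25, y, k, t), (11, 25, y, r, c), (26, 37, u, y, n)}
Keep only column(s) B, E: {(u, y), (y, k), (y, r)}
σ[E = u]: keep tuples satisfying E = u → {(b, u), (t, u)}
Taking the difference: {(u, y), (y, k), (y, r)}

{(u, y), (y, k), (y, r)}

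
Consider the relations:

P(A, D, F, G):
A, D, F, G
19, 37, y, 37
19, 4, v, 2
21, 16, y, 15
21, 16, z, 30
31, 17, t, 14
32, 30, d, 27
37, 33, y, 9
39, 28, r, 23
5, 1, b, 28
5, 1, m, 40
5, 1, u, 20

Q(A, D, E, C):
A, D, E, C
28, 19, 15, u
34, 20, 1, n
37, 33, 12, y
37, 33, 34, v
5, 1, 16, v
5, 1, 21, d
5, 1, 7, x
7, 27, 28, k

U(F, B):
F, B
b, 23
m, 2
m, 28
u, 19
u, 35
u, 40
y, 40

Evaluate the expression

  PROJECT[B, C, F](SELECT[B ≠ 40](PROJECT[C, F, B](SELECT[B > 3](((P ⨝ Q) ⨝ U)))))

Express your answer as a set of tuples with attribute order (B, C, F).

P ⋈ Q (natural join on A, D): {(37, 33, y, 9, 12, y), (37, 33, y, 9, 34, v), (5, 1, b, 28, 16, v), (5, 1, b, 28, 21, d), (5, 1, b, 28, 7, x), (5, 1, m, 40, 16, v), (5, 1, m, 40, 21, d), (5, 1, m, 40, 7, x), (5, 1, u, 20, 16, v), (5, 1, u, 20, 21, d), (5, 1, u, 20, 7, x)}
(P ⨝ Q) ⋈ U (natural join on F): {(37, 33, y, 9, 12, y, 40), (37, 33, y, 9, 34, v, 40), (5, 1, b, 28, 16, v, 23), (5, 1, b, 28, 21, d, 23), (5, 1, b, 28, 7, x, 23), (5, 1, m, 40, 16, v, 2), (5, 1, m, 40, 16, v, 28), (5, 1, m, 40, 21, d, 2), (5, 1, m, 40, 21, d, 28), (5, 1, m, 40, 7, x, 2), (5, 1, m, 40, 7, x, 28), (5, 1, u, 20, 16, v, 19), (5, 1, u, 20, 16, v, 35), (5, 1, u, 20, 16, v, 40), (5, 1, u, 20, 21, d, 19), (5, 1, u, 20, 21, d, 35), (5, 1, u, 20, 21, d, 40), (5, 1, u, 20, 7, x, 19), (5, 1, u, 20, 7, x, 35), (5, 1, u, 20, 7, x, 40)}
Selection B > 3: {(37, 33, y, 9, 12, y, 40), (37, 33, y, 9, 34, v, 40), (5, 1, b, 28, 16, v, 23), (5, 1, b, 28, 21, d, 23), (5, 1, b, 28, 7, x, 23), (5, 1, m, 40, 16, v, 28), (5, 1, m, 40, 21, d, 28), (5, 1, m, 40, 7, x, 28), (5, 1, u, 20, 16, v, 19), (5, 1, u, 20, 16, v, 35), (5, 1, u, 20, 16, v, 40), (5, 1, u, 20, 21, d, 19), (5, 1, u, 20, 21, d, 35), (5, 1, u, 20, 21, d, 40), (5, 1, u, 20, 7, x, 19), (5, 1, u, 20, 7, x, 35), (5, 1, u, 20, 7, x, 40)}
Projecting to C, F, B: {(d, b, 23), (d, m, 28), (d, u, 19), (d, u, 35), (d, u, 40), (v, b, 23), (v, m, 28), (v, u, 19), (v, u, 35), (v, u, 40), (v, y, 40), (x, b, 23), (x, m, 28), (x, u, 19), (x, u, 35), (x, u, 40), (y, y, 40)}
Selection B ≠ 40: {(d, b, 23), (d, m, 28), (d, u, 19), (d, u, 35), (v, b, 23), (v, m, 28), (v, u, 19), (v, u, 35), (x, b, 23), (x, m, 28), (x, u, 19), (x, u, 35)}
Projecting to B, C, F: {(19, d, u), (19, v, u), (19, x, u), (23, d, b), (23, v, b), (23, x, b), (28, d, m), (28, v, m), (28, x, m), (35, d, u), (35, v, u), (35, x, u)}

{(19, d, u), (19, v, u), (19, x, u), (23, d, b), (23, v, b), (23, x, b), (28, d, m), (28, v, m), (28, x, m), (35, d, u), (35, v, u), (35, x, u)}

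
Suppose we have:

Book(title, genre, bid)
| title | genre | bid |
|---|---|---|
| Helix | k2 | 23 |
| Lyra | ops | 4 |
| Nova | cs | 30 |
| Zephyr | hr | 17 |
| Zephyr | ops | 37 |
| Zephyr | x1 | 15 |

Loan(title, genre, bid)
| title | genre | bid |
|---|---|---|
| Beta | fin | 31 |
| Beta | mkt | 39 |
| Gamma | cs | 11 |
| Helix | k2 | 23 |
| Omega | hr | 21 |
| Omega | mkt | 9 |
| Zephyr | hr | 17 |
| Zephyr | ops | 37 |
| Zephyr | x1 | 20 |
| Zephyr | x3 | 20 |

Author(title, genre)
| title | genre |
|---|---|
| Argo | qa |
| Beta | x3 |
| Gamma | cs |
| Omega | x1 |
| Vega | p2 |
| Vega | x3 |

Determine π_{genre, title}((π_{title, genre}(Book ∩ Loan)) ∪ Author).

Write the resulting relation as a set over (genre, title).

{(cs, Gamma), (hr, Zephyr), (k2, Helix), (ops, Zephyr), (p2, Vega), (qa, Argo), (x1, Omega), (x3, Beta), (x3, Vega)}

Taking the intersection: {(Helix, k2, 23), (Zephyr, hr, 17), (Zephyr, ops, 37)}
π_{title, genre} gives {(Helix, k2), (Zephyr, hr), (Zephyr, ops)}.
Taking the union: {(Argo, qa), (Beta, x3), (Gamma, cs), (Helix, k2), (Omega, x1), (Vega, p2), (Vega, x3), (Zephyr, hr), (Zephyr, ops)}
π_{genre, title} gives {(cs, Gamma), (hr, Zephyr), (k2, Helix), (ops, Zephyr), (p2, Vega), (qa, Argo), (x1, Omega), (x3, Beta), (x3, Vega)}.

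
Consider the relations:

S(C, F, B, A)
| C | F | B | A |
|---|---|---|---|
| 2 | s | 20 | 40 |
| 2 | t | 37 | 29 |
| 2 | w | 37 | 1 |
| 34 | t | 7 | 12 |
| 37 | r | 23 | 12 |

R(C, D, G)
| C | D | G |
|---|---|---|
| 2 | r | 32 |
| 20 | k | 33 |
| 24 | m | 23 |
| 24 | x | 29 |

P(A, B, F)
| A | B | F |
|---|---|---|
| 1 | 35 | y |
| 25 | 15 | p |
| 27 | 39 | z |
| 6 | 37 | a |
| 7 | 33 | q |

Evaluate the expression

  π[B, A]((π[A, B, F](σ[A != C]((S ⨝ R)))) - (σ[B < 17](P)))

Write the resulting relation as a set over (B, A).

{(20, 40), (37, 1), (37, 29)}

S ⋈ R (natural join on C): {(2, s, 20, 40, r, 32), (2, t, 37, 29, r, 32), (2, w, 37, 1, r, 32)}
Selection A != C: {(2, s, 20, 40, r, 32), (2, t, 37, 29, r, 32), (2, w, 37, 1, r, 32)}
π[A, B, F]: project onto (A, B, F) → {(1, 37, w), (29, 37, t), (40, 20, s)}
Selection B < 17: {(25, 15, p)}
Set difference of the two operands is {(1, 37, w), (29, 37, t), (40, 20, s)}.
π[B, A]: project onto (B, A) → {(20, 40), (37, 1), (37, 29)}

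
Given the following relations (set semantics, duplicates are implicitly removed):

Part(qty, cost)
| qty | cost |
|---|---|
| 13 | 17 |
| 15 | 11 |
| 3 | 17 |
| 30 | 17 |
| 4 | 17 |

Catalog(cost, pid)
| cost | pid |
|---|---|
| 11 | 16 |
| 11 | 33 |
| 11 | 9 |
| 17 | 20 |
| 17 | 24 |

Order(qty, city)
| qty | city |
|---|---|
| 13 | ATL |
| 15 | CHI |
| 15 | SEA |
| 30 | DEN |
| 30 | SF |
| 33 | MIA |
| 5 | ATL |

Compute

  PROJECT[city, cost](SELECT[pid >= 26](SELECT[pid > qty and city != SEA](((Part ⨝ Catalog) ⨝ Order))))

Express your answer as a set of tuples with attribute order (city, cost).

{(CHI, 11)}

Joining Part and Catalog on cost yields {(13, 17, 20), (13, 17, 24), (15, 11, 16), (15, 11, 33), (15, 11, 9), (3, 17, 20), (3, 17, 24), (30, 17, 20), (30, 17, 24), (4, 17, 20), (4, 17, 24)}.
Joining (Part ⨝ Catalog) and Order on qty yields {(13, 17, 20, ATL), (13, 17, 24, ATL), (15, 11, 16, CHI), (15, 11, 16, SEA), (15, 11, 33, CHI), (15, 11, 33, SEA), (15, 11, 9, CHI), (15, 11, 9, SEA), (30, 17, 20, DEN), (30, 17, 20, SF), (30, 17, 24, DEN), (30, 17, 24, SF)}.
σ[pid > qty and city != SEA]: keep tuples satisfying pid > qty and city != SEA → {(13, 17, 20, ATL), (13, 17, 24, ATL), (15, 11, 16, CHI), (15, 11, 33, CHI)}
σ[pid >= 26]: keep tuples satisfying pid >= 26 → {(15, 11, 33, CHI)}
π_{city, cost} gives {(CHI, 11)}.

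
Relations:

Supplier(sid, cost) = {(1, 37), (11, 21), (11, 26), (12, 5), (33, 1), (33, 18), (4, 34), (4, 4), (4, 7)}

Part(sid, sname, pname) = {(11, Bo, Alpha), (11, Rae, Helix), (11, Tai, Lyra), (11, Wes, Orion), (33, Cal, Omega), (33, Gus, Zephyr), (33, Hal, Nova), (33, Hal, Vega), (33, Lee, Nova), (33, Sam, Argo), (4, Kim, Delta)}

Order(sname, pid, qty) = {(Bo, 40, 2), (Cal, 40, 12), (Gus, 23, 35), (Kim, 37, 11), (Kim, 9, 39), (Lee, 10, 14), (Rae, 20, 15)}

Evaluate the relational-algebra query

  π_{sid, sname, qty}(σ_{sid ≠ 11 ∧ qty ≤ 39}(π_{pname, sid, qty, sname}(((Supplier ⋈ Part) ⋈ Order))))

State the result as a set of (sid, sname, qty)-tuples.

Joining Supplier and Part on sid yields {(11, 21, Bo, Alpha), (11, 21, Rae, Helix), (11, 21, Tai, Lyra), (11, 21, Wes, Orion), (11, 26, Bo, Alpha), (11, 26, Rae, Helix), (11, 26, Tai, Lyra), (11, 26, Wes, Orion), (33, 1, Cal, Omega), (33, 1, Gus, Zephyr), (33, 1, Hal, Nova), (33, 1, Hal, Vega), (33, 1, Lee, Nova), (33, 1, Sam, Argo), (33, 18, Cal, Omega), (33, 18, Gus, Zephyr), (33, 18, Hal, Nova), (33, 18, Hal, Vega), (33, 18, Lee, Nova), (33, 18, Sam, Argo), (4, 34, Kim, Delta), (4, 4, Kim, Delta), (4, 7, Kim, Delta)}.
Joining (Supplier ⋈ Part) and Order on sname yields {(11, 21, Bo, Alpha, 40, 2), (11, 21, Rae, Helix, 20, 15), (11, 26, Bo, Alpha, 40, 2), (11, 26, Rae, Helix, 20, 15), (33, 1, Cal, Omega, 40, 12), (33, 1, Gus, Zephyr, 23, 35), (33, 1, Lee, Nova, 10, 14), (33, 18, Cal, Omega, 40, 12), (33, 18, Gus, Zephyr, 23, 35), (33, 18, Lee, Nova, 10, 14), (4, 34, Kim, Delta, 37, 11), (4, 34, Kim, Delta, 9, 39), (4, 4, Kim, Delta, 37, 11), (4, 4, Kim, Delta, 9, 39), (4, 7, Kim, Delta, 37, 11), (4, 7, Kim, Delta, 9, 39)}.
Projecting to pname, sid, qty, sname (9 duplicate(s) eliminated): {(Alpha, 11, 2, Bo), (Delta, 4, 11, Kim), (Delta, 4, 39, Kim), (Helix, 11, 15, Rae), (Nova, 33, 14, Lee), (Omega, 33, 12, Cal), (Zephyr, 33, 35, Gus)}
Apply σ_{sid ≠ 11 ∧ qty ≤ 39}; surviving tuples: {(Delta, 4, 11, Kim), (Delta, 4, 39, Kim), (Nova, 33, 14, Lee), (Omega, 33, 12, Cal), (Zephyr, 33, 35, Gus)}
Projecting to sid, sname, qty: {(33, Cal, 12), (33, Gus, 35), (33, Lee, 14), (4, Kim, 11), (4, Kim, 39)}

{(33, Cal, 12), (33, Gus, 35), (33, Lee, 14), (4, Kim, 11), (4, Kim, 39)}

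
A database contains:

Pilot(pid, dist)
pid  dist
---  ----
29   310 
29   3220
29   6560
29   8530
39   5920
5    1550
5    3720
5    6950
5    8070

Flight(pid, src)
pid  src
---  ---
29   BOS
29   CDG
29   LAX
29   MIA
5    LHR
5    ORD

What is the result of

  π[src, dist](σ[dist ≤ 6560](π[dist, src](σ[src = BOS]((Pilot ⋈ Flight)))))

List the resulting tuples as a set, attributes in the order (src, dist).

{(BOS, 310), (BOS, 3220), (BOS, 6560)}

Natural join on pid: {(29, 310, BOS), (29, 310, CDG), (29, 310, LAX), (29, 310, MIA), (29, 3220, BOS), (29, 3220, CDG), (29, 3220, LAX), (29, 3220, MIA), (29, 6560, BOS), (29, 6560, CDG), (29, 6560, LAX), (29, 6560, MIA), (29, 8530, BOS), (29, 8530, CDG), (29, 8530, LAX), (29, 8530, MIA), (5, 1550, LHR), (5, 1550, ORD), (5, 3720, LHR), (5, 3720, ORD), (5, 6950, LHR), (5, 6950, ORD), (5, 8070, LHR), (5, 8070, ORD)}
Apply σ_{src = BOS}; surviving tuples: {(29, 310, BOS), (29, 3220, BOS), (29, 6560, BOS), (29, 8530, BOS)}
Keep only column(s) dist, src: {(310, BOS), (3220, BOS), (6560, BOS), (8530, BOS)}
Apply σ_{dist ≤ 6560}; surviving tuples: {(310, BOS), (3220, BOS), (6560, BOS)}
Keep only column(s) src, dist: {(BOS, 310), (BOS, 3220), (BOS, 6560)}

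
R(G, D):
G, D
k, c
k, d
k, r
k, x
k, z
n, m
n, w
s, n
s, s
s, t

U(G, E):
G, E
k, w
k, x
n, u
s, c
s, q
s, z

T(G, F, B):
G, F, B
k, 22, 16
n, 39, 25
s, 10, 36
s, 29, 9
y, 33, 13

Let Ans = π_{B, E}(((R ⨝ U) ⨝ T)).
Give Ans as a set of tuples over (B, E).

{(16, w), (16, x), (25, u), (36, c), (36, q), (36, z), (9, c), (9, q), (9, z)}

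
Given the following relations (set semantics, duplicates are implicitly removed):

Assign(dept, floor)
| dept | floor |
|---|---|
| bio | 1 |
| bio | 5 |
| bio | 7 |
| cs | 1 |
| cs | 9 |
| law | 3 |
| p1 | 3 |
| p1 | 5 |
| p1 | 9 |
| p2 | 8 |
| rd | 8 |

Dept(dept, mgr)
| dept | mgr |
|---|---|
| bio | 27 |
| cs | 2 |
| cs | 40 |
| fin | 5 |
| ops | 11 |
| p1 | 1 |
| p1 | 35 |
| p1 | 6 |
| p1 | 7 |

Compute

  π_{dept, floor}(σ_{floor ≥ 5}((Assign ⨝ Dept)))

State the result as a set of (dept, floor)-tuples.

{(bio, 5), (bio, 7), (cs, 9), (p1, 5), (p1, 9)}

Joining Assign and Dept on dept yields {(bio, 1, 27), (bio, 5, 27), (bio, 7, 27), (cs, 1, 2), (cs, 1, 40), (cs, 9, 2), (cs, 9, 40), (p1, 3, 1), (p1, 3, 35), (p1, 3, 6), (p1, 3, 7), (p1, 5, 1), (p1, 5, 35), (p1, 5, 6), (p1, 5, 7), (p1, 9, 1), (p1, 9, 35), (p1, 9, 6), (p1, 9, 7)}.
Filtering on floor ≥ 5 leaves {(bio, 5, 27), (bio, 7, 27), (cs, 9, 2), (cs, 9, 40), (p1, 5, 1), (p1, 5, 35), (p1, 5, 6), (p1, 5, 7), (p1, 9, 1), (p1, 9, 35), (p1, 9, 6), (p1, 9, 7)}.
Projecting to dept, floor (7 duplicate(s) eliminated): {(bio, 5), (bio, 7), (cs, 9), (p1, 5), (p1, 9)}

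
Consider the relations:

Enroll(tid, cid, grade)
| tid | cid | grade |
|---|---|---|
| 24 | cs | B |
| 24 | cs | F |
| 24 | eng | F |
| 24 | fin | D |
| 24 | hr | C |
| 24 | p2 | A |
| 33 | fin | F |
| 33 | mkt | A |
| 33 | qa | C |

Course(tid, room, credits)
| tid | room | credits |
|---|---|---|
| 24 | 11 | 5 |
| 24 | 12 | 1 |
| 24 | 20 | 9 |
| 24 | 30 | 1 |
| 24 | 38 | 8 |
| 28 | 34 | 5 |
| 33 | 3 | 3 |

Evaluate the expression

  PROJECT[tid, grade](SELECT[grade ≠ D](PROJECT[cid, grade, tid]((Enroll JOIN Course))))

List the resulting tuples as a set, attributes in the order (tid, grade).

{(24, A), (24, B), (24, C), (24, F), (33, A), (33, C), (33, F)}

Joining Enroll and Course on tid yields {(24, cs, B, 11, 5), (24, cs, B, 12, 1), (24, cs, B, 20, 9), (24, cs, B, 30, 1), (24, cs, B, 38, 8), (24, cs, F, 11, 5), (24, cs, F, 12, 1), (24, cs, F, 20, 9), (24, cs, F, 30, 1), (24, cs, F, 38, 8), (24, eng, F, 11, 5), (24, eng, F, 12, 1), (24, eng, F, 20, 9), (24, eng, F, 30, 1), (24, eng, F, 38, 8), (24, fin, D, 11, 5), (24, fin, D, 12, 1), (24, fin, D, 20, 9), (24, fin, D, 30, 1), (24, fin, D, 38, 8), (24, hr, C, 11, 5), (24, hr, C, 12, 1), (24, hr, C, 20, 9), (24, hr, C, 30, 1), (24, hr, C, 38, 8), (24, p2, A, 11, 5), (24, p2, A, 12, 1), (24, p2, A, 20, 9), (24, p2, A, 30, 1), (24, p2, A, 38, 8), (33, fin, F, 3, 3), (33, mkt, A, 3, 3), (33, qa, C, 3, 3)}.
π_{cid, grade, tid} gives {(cs, B, 24), (cs, F, 24), (eng, F, 24), (fin, D, 24), (fin, F, 33), (hr, C, 24), (mkt, A, 33), (p2, A, 24), (qa, C, 33)} (24 duplicate(s) eliminated).
Apply σ_{grade ≠ D}; surviving tuples: {(cs, B, 24), (cs, F, 24), (eng, F, 24), (fin, F, 33), (hr, C, 24), (mkt, A, 33), (p2, A, 24), (qa, C, 33)}
π_{tid, grade} gives {(24, A), (24, B), (24, C), (24, F), (33, A), (33, C), (33, F)} (1 duplicate(s) eliminated).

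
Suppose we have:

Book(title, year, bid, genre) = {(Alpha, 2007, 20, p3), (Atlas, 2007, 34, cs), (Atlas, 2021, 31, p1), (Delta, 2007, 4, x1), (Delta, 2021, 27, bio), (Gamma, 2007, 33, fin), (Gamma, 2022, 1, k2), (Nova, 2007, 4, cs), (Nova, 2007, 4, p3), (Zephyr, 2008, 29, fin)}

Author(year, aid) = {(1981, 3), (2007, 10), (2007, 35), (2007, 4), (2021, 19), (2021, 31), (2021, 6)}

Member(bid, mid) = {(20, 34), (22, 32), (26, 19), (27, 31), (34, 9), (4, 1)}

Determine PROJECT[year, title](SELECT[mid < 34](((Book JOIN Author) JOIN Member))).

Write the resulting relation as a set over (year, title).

Joining Book and Author on year yields {(Alpha, 2007, 20, p3, 10), (Alpha, 2007, 20, p3, 35), (Alpha, 2007, 20, p3, 4), (Atlas, 2007, 34, cs, 10), (Atlas, 2007, 34, cs, 35), (Atlas, 2007, 34, cs, 4), (Atlas, 2021, 31, p1, 19), (Atlas, 2021, 31, p1, 31), (Atlas, 2021, 31, p1, 6), (Delta, 2007, 4, x1, 10), (Delta, 2007, 4, x1, 35), (Delta, 2007, 4, x1, 4), (Delta, 2021, 27, bio, 19), (Delta, 2021, 27, bio, 31), (Delta, 2021, 27, bio, 6), (Gamma, 2007, 33, fin, 10), (Gamma, 2007, 33, fin, 35), (Gamma, 2007, 33, fin, 4), (Nova, 2007, 4, cs, 10), (Nova, 2007, 4, cs, 35), (Nova, 2007, 4, cs, 4), (Nova, 2007, 4, p3, 10), (Nova, 2007, 4, p3, 35), (Nova, 2007, 4, p3, 4)}.
Joining (Book JOIN Author) and Member on bid yields {(Alpha, 2007, 20, p3, 10, 34), (Alpha, 2007, 20, p3, 35, 34), (Alpha, 2007, 20, p3, 4, 34), (Atlas, 2007, 34, cs, 10, 9), (Atlas, 2007, 34, cs, 35, 9), (Atlas, 2007, 34, cs, 4, 9), (Delta, 2007, 4, x1, 10, 1), (Delta, 2007, 4, x1, 35, 1), (Delta, 2007, 4, x1, 4, 1), (Delta, 2021, 27, bio, 19, 31), (Delta, 2021, 27, bio, 31, 31), (Delta, 2021, 27, bio, 6, 31), (Nova, 2007, 4, cs, 10, 1), (Nova, 2007, 4, cs, 35, 1), (Nova, 2007, 4, cs, 4, 1), (Nova, 2007, 4, p3, 10, 1), (Nova, 2007, 4, p3, 35, 1), (Nova, 2007, 4, p3, 4, 1)}.
Selection mid < 34: {(Atlas, 2007, 34, cs, 10, 9), (Atlas, 2007, 34, cs, 35, 9), (Atlas, 2007, 34, cs, 4, 9), (Delta, 2007, 4, x1, 10, 1), (Delta, 2007, 4, x1, 35, 1), (Delta, 2007, 4, x1, 4, 1), (Delta, 2021, 27, bio, 19, 31), (Delta, 2021, 27, bio, 31, 31), (Delta, 2021, 27, bio, 6, 31), (Nova, 2007, 4, cs, 10, 1), (Nova, 2007, 4, cs, 35, 1), (Nova, 2007, 4, cs, 4, 1), (Nova, 2007, 4, p3, 10, 1), (Nova, 2007, 4, p3, 35, 1), (Nova, 2007, 4, p3, 4, 1)}
Keep only column(s) year, title (11 duplicate(s) eliminated): {(2007, Atlas), (2007, Delta), (2007, Nova), (2021, Delta)}

{(2007, Atlas), (2007, Delta), (2007, Nova), (2021, Delta)}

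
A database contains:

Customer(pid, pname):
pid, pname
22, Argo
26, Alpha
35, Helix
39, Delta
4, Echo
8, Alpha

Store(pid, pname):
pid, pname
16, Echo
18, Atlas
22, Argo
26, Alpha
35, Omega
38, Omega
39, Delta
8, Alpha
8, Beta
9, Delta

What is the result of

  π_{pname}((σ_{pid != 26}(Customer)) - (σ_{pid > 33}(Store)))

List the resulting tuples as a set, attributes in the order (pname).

Filtering on pid != 26 leaves {(22, Argo), (35, Helix), (39, Delta), (4, Echo), (8, Alpha)}.
Filtering on pid > 33 leaves {(35, Omega), (38, Omega), (39, Delta)}.
Taking the difference: {(22, Argo), (35, Helix), (4, Echo), (8, Alpha)}
π[pname]: project onto (pname) → {Alpha, Argo, Echo, Helix}

{Alpha, Argo, Echo, Helix}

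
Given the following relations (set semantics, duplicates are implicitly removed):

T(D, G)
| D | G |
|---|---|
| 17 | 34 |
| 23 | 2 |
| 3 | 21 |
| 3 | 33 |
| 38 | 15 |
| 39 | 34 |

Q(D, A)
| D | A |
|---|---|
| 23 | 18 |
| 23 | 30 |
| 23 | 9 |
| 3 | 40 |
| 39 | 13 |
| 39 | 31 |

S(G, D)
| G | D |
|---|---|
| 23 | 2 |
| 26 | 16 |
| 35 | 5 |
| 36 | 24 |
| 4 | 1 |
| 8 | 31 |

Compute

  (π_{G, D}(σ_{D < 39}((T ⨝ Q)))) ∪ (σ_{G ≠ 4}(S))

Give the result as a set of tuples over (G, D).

{(2, 23), (21, 3), (23, 2), (26, 16), (33, 3), (35, 5), (36, 24), (8, 31)}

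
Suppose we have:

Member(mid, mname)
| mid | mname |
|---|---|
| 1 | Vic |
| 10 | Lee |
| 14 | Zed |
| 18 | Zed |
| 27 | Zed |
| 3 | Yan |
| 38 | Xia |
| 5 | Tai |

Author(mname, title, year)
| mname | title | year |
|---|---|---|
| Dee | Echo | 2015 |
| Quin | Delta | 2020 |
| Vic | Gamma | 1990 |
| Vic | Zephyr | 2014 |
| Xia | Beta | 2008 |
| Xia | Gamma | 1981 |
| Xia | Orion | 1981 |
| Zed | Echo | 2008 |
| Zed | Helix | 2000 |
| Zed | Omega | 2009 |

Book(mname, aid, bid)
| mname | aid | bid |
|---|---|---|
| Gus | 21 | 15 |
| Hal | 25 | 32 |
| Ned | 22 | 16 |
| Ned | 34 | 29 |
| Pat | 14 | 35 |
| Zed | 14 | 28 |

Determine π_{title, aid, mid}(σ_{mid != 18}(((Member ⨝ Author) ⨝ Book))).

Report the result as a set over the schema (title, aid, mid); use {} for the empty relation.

Joining Member and Author on mname yields {(1, Vic, Gamma, 1990), (1, Vic, Zephyr, 2014), (14, Zed, Echo, 2008), (14, Zed, Helix, 2000), (14, Zed, Omega, 2009), (18, Zed, Echo, 2008), (18, Zed, Helix, 2000), (18, Zed, Omega, 2009), (27, Zed, Echo, 2008), (27, Zed, Helix, 2000), (27, Zed, Omega, 2009), (38, Xia, Beta, 2008), (38, Xia, Gamma, 1981), (38, Xia, Orion, 1981)}.
Joining (Member ⨝ Author) and Book on mname yields {(14, Zed, Echo, 2008, 14, 28), (14, Zed, Helix, 2000, 14, 28), (14, Zed, Omega, 2009, 14, 28), (18, Zed, Echo, 2008, 14, 28), (18, Zed, Helix, 2000, 14, 28), (18, Zed, Omega, 2009, 14, 28), (27, Zed, Echo, 2008, 14, 28), (27, Zed, Helix, 2000, 14, 28), (27, Zed, Omega, 2009, 14, 28)}.
Apply σ_{mid != 18}; surviving tuples: {(14, Zed, Echo, 2008, 14, 28), (14, Zed, Helix, 2000, 14, 28), (14, Zed, Omega, 2009, 14, 28), (27, Zed, Echo, 2008, 14, 28), (27, Zed, Helix, 2000, 14, 28), (27, Zed, Omega, 2009, 14, 28)}
π[title, aid, mid]: project onto (title, aid, mid) → {(Echo, 14, 14), (Echo, 14, 27), (Helix, 14, 14), (Helix, 14, 27), (Omega, 14, 14), (Omega, 14, 27)}

{(Echo, 14, 14), (Echo, 14, 27), (Helix, 14, 14), (Helix, 14, 27), (Omega, 14, 14), (Omega, 14, 27)}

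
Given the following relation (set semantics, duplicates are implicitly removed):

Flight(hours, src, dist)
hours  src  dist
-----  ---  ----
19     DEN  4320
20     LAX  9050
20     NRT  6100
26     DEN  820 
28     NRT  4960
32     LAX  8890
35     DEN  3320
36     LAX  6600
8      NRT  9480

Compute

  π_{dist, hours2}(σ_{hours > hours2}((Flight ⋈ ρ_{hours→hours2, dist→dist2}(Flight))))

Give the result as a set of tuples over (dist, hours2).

ρ[hours→hours2, dist→dist2]: schema becomes (hours2, src, dist2); tuples unchanged.
Natural join on src: {(19, DEN, 4320, 19, 4320), (19, DEN, 4320, 26, 820), (19, DEN, 4320, 35, 3320), (20, LAX, 9050, 20, 9050), (20, LAX, 9050, 32, 8890), (20, LAX, 9050, 36, 6600), (20, NRT, 6100, 20, 6100), (20, NRT, 6100, 28, 4960), (20, NRT, 6100, 8, 9480), (26, DEN, 820, 19, 4320), (26, DEN, 820, 26, 820), (26, DEN, 820, 35, 3320), (28, NRT, 4960, 20, 6100), (28, NRT, 4960, 28, 4960), (28, NRT, 4960, 8, 9480), (32, LAX, 8890, 20, 9050), (32, LAX, 8890, 32, 8890), (32, LAX, 8890, 36, 6600), (35, DEN, 3320, 19, 4320), (35, DEN, 3320, 26, 820), (35, DEN, 3320, 35, 3320), (36, LAX, 6600, 20, 9050), (36, LAX, 6600, 32, 8890), (36, LAX, 6600, 36, 6600), (8, NRT, 9480, 20, 6100), (8, NRT, 9480, 28, 4960), (8, NRT, 9480, 8, 9480)}
Apply σ_{hours > hours2}; surviving tuples: {(20, NRT, 6100, 8, 9480), (26, DEN, 820, 19, 4320), (28, NRT, 4960, 20, 6100), (28, NRT, 4960, 8, 9480), (32, LAX, 8890, 20, 9050), (35, DEN, 3320, 19, 4320), (35, DEN, 3320, 26, 820), (36, LAX, 6600, 20, 9050), (36, LAX, 6600, 32, 8890)}
π[dist, hours2]: project onto (dist, hours2) → {(3320, 19), (3320, 26), (4960, 20), (4960, 8), (6100, 8), (6600, 20), (6600, 32), (820, 19), (8890, 20)}

{(3320, 19), (3320, 26), (4960, 20), (4960, 8), (6100, 8), (6600, 20), (6600, 32), (820, 19), (8890, 20)}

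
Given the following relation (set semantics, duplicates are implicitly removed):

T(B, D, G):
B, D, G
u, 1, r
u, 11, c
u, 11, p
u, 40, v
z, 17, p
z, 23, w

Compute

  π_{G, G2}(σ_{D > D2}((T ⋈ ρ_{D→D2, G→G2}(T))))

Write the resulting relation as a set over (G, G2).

{(c, r), (p, r), (v, c), (v, p), (v, r), (w, p)}

ρ[D→D2, G→G2]: schema becomes (B, D2, G2); tuples unchanged.
Joining T and ρ_{D→D2, G→G2}(T) on B yields {(u, 1, r, 1, r), (u, 1, r, 11, c), (u, 1, r, 11, p), (u, 1, r, 40, v), (u, 11, c, 1, r), (u, 11, c, 11, c), (u, 11, c, 11, p), (u, 11, c, 40, v), (u, 11, p, 1, r), (u, 11, p, 11, c), (u, 11, p, 11, p), (u, 11, p, 40, v), (u, 40, v, 1, r), (u, 40, v, 11, c), (u, 40, v, 11, p), (u, 40, v, 40, v), (z, 17, p, 17, p), (z, 17, p, 23, w), (z, 23, w, 17, p), (z, 23, w, 23, w)}.
Apply σ_{D > D2}; surviving tuples: {(u, 11, c, 1, r), (u, 11, p, 1, r), (u, 40, v, 1, r), (u, 40, v, 11, c), (u, 40, v, 11, p), (z, 23, w, 17, p)}
π[G, G2]: project onto (G, G2) → {(c, r), (p, r), (v, c), (v, p), (v, r), (w, p)}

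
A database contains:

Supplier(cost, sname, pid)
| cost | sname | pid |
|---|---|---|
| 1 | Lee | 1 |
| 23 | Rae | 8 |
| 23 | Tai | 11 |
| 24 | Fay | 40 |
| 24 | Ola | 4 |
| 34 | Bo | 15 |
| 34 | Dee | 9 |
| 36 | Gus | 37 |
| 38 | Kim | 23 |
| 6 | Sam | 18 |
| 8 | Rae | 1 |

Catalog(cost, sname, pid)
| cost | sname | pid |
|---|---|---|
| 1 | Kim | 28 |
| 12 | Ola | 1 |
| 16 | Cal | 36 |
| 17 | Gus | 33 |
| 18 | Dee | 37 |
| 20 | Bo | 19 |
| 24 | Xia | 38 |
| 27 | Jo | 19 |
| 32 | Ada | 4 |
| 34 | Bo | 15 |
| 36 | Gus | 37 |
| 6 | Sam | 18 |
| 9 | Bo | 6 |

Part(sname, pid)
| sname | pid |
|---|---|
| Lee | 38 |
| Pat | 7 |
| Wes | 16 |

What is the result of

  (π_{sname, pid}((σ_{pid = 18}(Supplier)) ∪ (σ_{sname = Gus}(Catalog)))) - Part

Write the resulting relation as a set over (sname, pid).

Selection pid = 18: {(6, Sam, 18)}
Selection sname = Gus: {(17, Gus, 33), (36, Gus, 37)}
Set union of the two operands is {(17, Gus, 33), (36, Gus, 37), (6, Sam, 18)}.
π[sname, pid]: project onto (sname, pid) → {(Gus, 33), (Gus, 37), (Sam, 18)}
Set difference of the two operands is {(Gus, 33), (Gus, 37), (Sam, 18)}.

{(Gus, 33), (Gus, 37), (Sam, 18)}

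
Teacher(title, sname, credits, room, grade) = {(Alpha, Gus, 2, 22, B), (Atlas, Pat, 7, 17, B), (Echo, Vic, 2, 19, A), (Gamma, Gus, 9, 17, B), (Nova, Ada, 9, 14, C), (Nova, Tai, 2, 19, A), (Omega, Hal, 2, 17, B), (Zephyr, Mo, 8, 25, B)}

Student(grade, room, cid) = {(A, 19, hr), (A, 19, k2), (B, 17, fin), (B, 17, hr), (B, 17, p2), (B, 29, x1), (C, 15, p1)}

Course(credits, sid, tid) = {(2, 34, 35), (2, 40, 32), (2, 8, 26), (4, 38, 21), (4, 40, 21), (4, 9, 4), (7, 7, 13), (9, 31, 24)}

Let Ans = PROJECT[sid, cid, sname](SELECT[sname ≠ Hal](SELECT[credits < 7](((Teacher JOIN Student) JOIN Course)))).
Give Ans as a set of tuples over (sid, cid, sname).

{(34, hr, Tai), (34, hr, Vic), (34, k2, Tai), (34, k2, Vic), (40, hr, Tai), (40, hr, Vic), (40, k2, Tai), (40, k2, Vic), (8, hr, Tai), (8, hr, Vic), (8, k2, Tai), (8, k2, Vic)}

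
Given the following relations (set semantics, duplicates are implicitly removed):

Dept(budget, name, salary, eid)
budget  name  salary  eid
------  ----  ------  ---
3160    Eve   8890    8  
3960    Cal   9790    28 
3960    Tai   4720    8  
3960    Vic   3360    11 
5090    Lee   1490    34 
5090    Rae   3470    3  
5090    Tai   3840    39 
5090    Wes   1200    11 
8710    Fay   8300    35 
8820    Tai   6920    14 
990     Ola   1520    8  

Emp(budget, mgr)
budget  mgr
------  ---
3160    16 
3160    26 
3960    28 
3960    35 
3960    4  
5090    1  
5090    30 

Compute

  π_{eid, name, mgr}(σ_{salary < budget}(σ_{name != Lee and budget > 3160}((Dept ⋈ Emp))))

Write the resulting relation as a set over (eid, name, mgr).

{(11, Vic, 28), (11, Vic, 35), (11, Vic, 4), (11, Wes, 1), (11, Wes, 30), (3, Rae, 1), (3, Rae, 30), (39, Tai, 1), (39, Tai, 30)}

Natural join on budget: {(3160, Eve, 8890, 8, 16), (3160, Eve, 8890, 8, 26), (3960, Cal, 9790, 28, 28), (3960, Cal, 9790, 28, 35), (3960, Cal, 9790, 28, 4), (3960, Tai, 4720, 8, 28), (3960, Tai, 4720, 8, 35), (3960, Tai, 4720, 8, 4), (3960, Vic, 3360, 11, 28), (3960, Vic, 3360, 11, 35), (3960, Vic, 3360, 11, 4), (5090, Lee, 1490, 34, 1), (5090, Lee, 1490, 34, 30), (5090, Rae, 3470, 3, 1), (5090, Rae, 3470, 3, 30), (5090, Tai, 3840, 39, 1), (5090, Tai, 3840, 39, 30), (5090, Wes, 1200, 11, 1), (5090, Wes, 1200, 11, 30)}
Filtering on name != Lee and budget > 3160 leaves {(3960, Cal, 9790, 28, 28), (3960, Cal, 9790, 28, 35), (3960, Cal, 9790, 28, 4), (3960, Tai, 4720, 8, 28), (3960, Tai, 4720, 8, 35), (3960, Tai, 4720, 8, 4), (3960, Vic, 3360, 11, 28), (3960, Vic, 3360, 11, 35), (3960, Vic, 3360, 11, 4), (5090, Rae, 3470, 3, 1), (5090, Rae, 3470, 3, 30), (5090, Tai, 3840, 39, 1), (5090, Tai, 3840, 39, 30), (5090, Wes, 1200, 11, 1), (5090, Wes, 1200, 11, 30)}.
Filtering on salary < budget leaves {(3960, Vic, 3360, 11, 28), (3960, Vic, 3360, 11, 35), (3960, Vic, 3360, 11, 4), (5090, Rae, 3470, 3, 1), (5090, Rae, 3470, 3, 30), (5090, Tai, 3840, 39, 1), (5090, Tai, 3840, 39, 30), (5090, Wes, 1200, 11, 1), (5090, Wes, 1200, 11, 30)}.
π_{eid, name, mgr} gives {(11, Vic, 28), (11, Vic, 35), (11, Vic, 4), (11, Wes, 1), (11, Wes, 30), (3, Rae, 1), (3, Rae, 30), (39, Tai, 1), (39, Tai, 30)}.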